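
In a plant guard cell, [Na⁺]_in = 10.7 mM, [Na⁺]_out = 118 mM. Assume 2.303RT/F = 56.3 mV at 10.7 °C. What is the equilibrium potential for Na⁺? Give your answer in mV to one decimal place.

58.7 mV

E = (56.3/z) · log₁₀([Na⁺]_out/[Na⁺]_in) with z = +1.
= (56.3/1) · log₁₀(118/10.7) = 56.30 · log₁₀(11.03)
= 56.30 · (1.0425) = 58.69 mV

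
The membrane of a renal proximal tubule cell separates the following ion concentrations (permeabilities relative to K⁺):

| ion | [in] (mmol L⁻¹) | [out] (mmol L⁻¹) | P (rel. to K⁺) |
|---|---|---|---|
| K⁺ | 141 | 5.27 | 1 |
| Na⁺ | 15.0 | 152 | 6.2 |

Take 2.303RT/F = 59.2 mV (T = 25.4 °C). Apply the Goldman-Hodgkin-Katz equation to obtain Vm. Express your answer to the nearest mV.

Vm = 59.2 · log₁₀[(Σ P·[cation]ₒ + Σ P·[anion]ᵢ) / (Σ P·[cation]ᵢ + Σ P·[anion]ₒ)]
Numerator = 1×5.27 + 6.2×152 = 947.7
Denominator = 1×141 + 6.2×15.0 = 234
Vm = 59.2 · log₁₀(4.0499) = 59.2 × (0.6074) = 35.96 mV

36 mV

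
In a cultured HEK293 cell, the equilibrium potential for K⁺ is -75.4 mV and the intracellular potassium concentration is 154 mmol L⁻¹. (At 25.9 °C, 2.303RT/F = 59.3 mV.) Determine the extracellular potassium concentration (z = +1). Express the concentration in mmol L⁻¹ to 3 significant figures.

8.24 mmol L⁻¹

Nernst: E = (59.3/1) · log₁₀([out]/[in]), so log₁₀([out]/[in]) = -75.4 × 1 / 59.3 = -1.2715.
[out]/[in] = 10^(-1.2715) = 0.05352.
[out] = 0.05352 × 154 = 8.242 mmol L⁻¹.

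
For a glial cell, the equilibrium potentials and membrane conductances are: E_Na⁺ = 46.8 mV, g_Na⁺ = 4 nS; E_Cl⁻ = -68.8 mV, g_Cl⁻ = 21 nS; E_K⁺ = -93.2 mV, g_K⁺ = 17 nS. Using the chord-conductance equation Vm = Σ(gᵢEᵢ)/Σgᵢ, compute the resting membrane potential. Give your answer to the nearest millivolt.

-68 mV

Σ gᵢEᵢ = 4·(46.8) + 21·(-68.8) + 17·(-93.2) = -2842.00
Σ gᵢ = 4 + 21 + 17 = 42
Vm = -2842.00 / 42 = -67.67 mV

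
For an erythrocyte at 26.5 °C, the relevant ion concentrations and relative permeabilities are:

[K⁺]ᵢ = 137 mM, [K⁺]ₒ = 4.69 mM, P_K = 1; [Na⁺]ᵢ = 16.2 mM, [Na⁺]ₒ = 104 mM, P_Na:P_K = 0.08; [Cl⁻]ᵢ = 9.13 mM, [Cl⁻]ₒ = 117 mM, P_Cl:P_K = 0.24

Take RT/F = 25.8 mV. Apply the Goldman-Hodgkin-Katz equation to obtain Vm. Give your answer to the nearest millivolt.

Vm = 25.8 · ln[(Σ P·[cation]ₒ + Σ P·[anion]ᵢ) / (Σ P·[cation]ᵢ + Σ P·[anion]ₒ)]
Numerator = 1×4.69 + 0.08×104 + 0.24×9.13 = 15.2
Denominator = 1×137 + 0.08×16.2 + 0.24×117 = 166.4
Vm = 25.8 · ln(0.091367) = 25.8 × (-2.3929) = -61.74 mV

-62 mV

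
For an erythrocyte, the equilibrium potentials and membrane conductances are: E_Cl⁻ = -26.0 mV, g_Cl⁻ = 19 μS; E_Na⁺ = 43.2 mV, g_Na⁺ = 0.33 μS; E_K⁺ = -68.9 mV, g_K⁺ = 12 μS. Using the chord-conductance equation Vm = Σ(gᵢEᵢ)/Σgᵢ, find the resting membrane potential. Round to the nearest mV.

Σ gᵢEᵢ = 19·(-26.0) + 0.33·(43.2) + 12·(-68.9) = -1306.54
Σ gᵢ = 19 + 0.33 + 12 = 31.33
Vm = -1306.54 / 31.33 = -41.70 mV

-42 mV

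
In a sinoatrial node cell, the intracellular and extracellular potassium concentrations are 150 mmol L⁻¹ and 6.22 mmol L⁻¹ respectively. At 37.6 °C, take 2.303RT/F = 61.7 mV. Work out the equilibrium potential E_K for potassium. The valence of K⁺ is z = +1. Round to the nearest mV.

-85 mV

E = (61.7/z) · log₁₀([K⁺]_out/[K⁺]_in) with z = +1.
= (61.7/1) · log₁₀(6.22/150) = 61.70 · log₁₀(0.04147)
= 61.70 · (-1.3823) = -85.29 mV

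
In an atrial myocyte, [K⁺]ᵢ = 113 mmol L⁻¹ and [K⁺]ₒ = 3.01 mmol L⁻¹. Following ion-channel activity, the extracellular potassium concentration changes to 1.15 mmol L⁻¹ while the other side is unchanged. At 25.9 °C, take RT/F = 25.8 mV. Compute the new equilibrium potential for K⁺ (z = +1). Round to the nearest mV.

After the shift: [K⁺]_out = 1.15, [K⁺]_in = 113 mmol L⁻¹.
E_new = (25.8/1)·ln(1.15/113) = 25.80 · (-4.5876) = -118.36 mV

-118 mV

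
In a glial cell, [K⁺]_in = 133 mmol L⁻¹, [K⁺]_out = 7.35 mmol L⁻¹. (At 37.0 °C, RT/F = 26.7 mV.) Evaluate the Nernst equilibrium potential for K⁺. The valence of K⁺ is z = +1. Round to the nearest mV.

E = (26.7/z) · ln([K⁺]_out/[K⁺]_in) with z = +1.
= (26.7/1) · ln(7.35/133) = 26.70 · ln(0.05526)
= 26.70 · (-2.8956) = -77.31 mV

-77 mV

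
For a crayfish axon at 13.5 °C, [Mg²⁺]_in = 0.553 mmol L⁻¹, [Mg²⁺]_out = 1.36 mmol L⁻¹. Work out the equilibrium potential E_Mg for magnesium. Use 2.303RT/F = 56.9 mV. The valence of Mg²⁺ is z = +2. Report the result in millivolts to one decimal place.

11.1 mV

E = (56.9/z) · log₁₀([Mg²⁺]_out/[Mg²⁺]_in) with z = +2.
= (56.9/2) · log₁₀(1.36/0.553) = 28.45 · log₁₀(2.459)
= 28.45 · (0.3908) = 11.12 mV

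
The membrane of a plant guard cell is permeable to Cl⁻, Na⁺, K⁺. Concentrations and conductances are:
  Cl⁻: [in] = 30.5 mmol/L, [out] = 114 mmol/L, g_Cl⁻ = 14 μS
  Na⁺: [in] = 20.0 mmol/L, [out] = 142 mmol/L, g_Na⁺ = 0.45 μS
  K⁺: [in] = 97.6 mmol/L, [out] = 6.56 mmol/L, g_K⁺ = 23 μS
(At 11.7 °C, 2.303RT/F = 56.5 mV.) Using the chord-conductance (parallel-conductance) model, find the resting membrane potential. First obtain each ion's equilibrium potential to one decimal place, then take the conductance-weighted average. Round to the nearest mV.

-52 mV

E_Cl⁻ = (56.5/-1)·log₁₀(114/30.5) = -32.4 mV
E_Na⁺ = (56.5/1)·log₁₀(142/20.0) = 48.1 mV
E_K⁺ = (56.5/1)·log₁₀(6.56/97.6) = -66.2 mV
Vm = (Σ gᵢEᵢ)/(Σ gᵢ) = (14·-32.4 + 0.45·48.1 + 23·-66.2) / (14 + 0.45 + 23)
= -1954.56 / 37.45 = -52.19 mV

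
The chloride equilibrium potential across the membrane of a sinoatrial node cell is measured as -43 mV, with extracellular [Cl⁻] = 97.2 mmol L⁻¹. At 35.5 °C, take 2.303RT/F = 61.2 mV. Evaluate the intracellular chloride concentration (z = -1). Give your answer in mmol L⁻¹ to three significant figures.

19.3 mmol L⁻¹

Nernst: E = (61.2/-1) · log₁₀([out]/[in]), so log₁₀([out]/[in]) = -43.0 × -1 / 61.2 = 0.7026.
[out]/[in] = 10^(0.7026) = 5.042.
[in] = 97.2 / 5.042 = 19.28 mmol L⁻¹.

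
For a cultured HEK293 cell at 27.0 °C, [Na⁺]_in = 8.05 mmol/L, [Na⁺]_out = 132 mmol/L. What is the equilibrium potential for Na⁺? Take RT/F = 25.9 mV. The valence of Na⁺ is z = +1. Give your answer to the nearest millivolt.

E = (25.9/z) · ln([Na⁺]_out/[Na⁺]_in) with z = +1.
= (25.9/1) · ln(132/8.05) = 25.90 · ln(16.4)
= 25.90 · (2.7971) = 72.45 mV

72 mV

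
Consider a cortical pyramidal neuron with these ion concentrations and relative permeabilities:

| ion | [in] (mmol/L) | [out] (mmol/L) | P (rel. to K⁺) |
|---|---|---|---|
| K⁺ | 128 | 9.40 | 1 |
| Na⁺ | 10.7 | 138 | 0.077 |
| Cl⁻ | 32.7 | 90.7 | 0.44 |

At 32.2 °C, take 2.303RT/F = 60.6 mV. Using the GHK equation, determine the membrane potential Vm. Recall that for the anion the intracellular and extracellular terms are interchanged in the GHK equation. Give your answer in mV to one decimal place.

Vm = 60.6 · log₁₀[(Σ P·[cation]ₒ + Σ P·[anion]ᵢ) / (Σ P·[cation]ᵢ + Σ P·[anion]ₒ)]
Numerator = 1×9.40 + 0.077×138 + 0.44×32.7 = 34.41
Denominator = 1×128 + 0.077×10.7 + 0.44×90.7 = 168.7
Vm = 60.6 · log₁₀(0.20396) = 60.6 × (-0.6905) = -41.84 mV

-41.8 mV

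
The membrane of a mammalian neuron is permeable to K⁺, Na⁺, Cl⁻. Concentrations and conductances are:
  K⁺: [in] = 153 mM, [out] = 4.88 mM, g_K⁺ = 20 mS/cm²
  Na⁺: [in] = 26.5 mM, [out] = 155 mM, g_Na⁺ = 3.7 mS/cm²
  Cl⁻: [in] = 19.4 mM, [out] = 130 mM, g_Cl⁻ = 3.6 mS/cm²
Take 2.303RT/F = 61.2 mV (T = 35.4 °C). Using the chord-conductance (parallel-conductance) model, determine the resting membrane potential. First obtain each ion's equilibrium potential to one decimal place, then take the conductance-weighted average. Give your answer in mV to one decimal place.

-67.4 mV

E_K⁺ = (61.2/1)·log₁₀(4.88/153) = -91.6 mV
E_Na⁺ = (61.2/1)·log₁₀(155/26.5) = 46.9 mV
E_Cl⁻ = (61.2/-1)·log₁₀(130/19.4) = -50.6 mV
Vm = (Σ gᵢEᵢ)/(Σ gᵢ) = (20·-91.6 + 3.7·46.9 + 3.6·-50.6) / (20 + 3.7 + 3.6)
= -1840.63 / 27.3 = -67.42 mV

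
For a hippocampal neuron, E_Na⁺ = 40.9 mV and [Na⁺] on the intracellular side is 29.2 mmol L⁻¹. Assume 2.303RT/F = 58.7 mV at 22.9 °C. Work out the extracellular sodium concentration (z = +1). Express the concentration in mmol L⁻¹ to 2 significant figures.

Nernst: E = (58.7/1) · log₁₀([out]/[in]), so log₁₀([out]/[in]) = 40.9 × 1 / 58.7 = 0.6968.
[out]/[in] = 10^(0.6968) = 4.975.
[out] = 4.975 × 29.2 = 145.3 mmol L⁻¹.

150 mmol L⁻¹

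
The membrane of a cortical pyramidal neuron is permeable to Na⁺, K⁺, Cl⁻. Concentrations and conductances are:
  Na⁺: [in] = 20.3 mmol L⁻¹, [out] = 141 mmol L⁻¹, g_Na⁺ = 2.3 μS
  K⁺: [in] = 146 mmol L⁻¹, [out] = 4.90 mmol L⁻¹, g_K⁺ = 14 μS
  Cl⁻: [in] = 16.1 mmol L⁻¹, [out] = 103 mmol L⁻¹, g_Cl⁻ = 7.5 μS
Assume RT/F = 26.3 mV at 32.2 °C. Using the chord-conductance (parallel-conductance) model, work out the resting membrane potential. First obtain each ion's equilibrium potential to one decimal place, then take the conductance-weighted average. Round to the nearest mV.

-63 mV

E_Na⁺ = (26.3/1)·ln(141/20.3) = 51.0 mV
E_K⁺ = (26.3/1)·ln(4.90/146) = -89.3 mV
E_Cl⁻ = (26.3/-1)·ln(103/16.1) = -48.8 mV
Vm = (Σ gᵢEᵢ)/(Σ gᵢ) = (2.3·51.0 + 14·-89.3 + 7.5·-48.8) / (2.3 + 14 + 7.5)
= -1498.90 / 23.8 = -62.98 mV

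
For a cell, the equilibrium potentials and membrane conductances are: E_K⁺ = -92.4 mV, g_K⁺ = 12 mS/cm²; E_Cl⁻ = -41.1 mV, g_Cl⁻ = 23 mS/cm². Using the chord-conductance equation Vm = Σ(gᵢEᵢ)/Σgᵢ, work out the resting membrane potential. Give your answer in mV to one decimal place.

Σ gᵢEᵢ = 12·(-92.4) + 23·(-41.1) = -2054.10
Σ gᵢ = 12 + 23 = 35
Vm = -2054.10 / 35 = -58.69 mV

-58.7 mV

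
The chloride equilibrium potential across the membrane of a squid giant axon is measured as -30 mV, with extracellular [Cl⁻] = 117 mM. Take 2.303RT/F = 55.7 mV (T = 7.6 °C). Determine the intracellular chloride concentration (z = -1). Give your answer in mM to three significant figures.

33.9 mM

Nernst: E = (55.7/-1) · log₁₀([out]/[in]), so log₁₀([out]/[in]) = -30.0 × -1 / 55.7 = 0.5386.
[out]/[in] = 10^(0.5386) = 3.456.
[in] = 117 / 3.456 = 33.85 mM.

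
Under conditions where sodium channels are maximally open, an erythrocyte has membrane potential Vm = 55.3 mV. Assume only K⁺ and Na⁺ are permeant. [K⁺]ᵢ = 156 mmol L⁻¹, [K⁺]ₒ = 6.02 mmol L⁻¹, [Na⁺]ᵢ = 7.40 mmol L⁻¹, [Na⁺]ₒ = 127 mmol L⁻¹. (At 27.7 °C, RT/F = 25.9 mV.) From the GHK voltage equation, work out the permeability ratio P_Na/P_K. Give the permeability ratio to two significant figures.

Let α = P_Na/P_K. GHK: Vm = 25.9·ln[(Kₒ + α·Naₒ)/(Kᵢ + α·Naᵢ)].
e^(Vm/25.9) = e^(55.3/25.9) = 8.4582
So 8.4582·(Kᵢ + α·Naᵢ) = Kₒ + α·Naₒ → α = (8.4582·156.0 − 6.02) / (127.0 − 8.4582·7.4)
α = (1319 − 6.02) / (127.0 − 62.59) = 1313/64.41 = 20.39

20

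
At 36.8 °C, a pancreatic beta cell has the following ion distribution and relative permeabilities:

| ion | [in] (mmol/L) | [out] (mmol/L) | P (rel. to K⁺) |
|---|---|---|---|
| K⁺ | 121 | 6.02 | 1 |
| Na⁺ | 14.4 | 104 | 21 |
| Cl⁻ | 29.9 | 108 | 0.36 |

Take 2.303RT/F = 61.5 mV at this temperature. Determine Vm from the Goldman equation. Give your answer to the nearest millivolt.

42 mV

Vm = 61.5 · log₁₀[(Σ P·[cation]ₒ + Σ P·[anion]ᵢ) / (Σ P·[cation]ᵢ + Σ P·[anion]ₒ)]
Numerator = 1×6.02 + 21×104 + 0.36×29.9 = 2201
Denominator = 1×121 + 21×14.4 + 0.36×108 = 462.3
Vm = 61.5 · log₁₀(4.7607) = 61.5 × (0.6777) = 41.68 mV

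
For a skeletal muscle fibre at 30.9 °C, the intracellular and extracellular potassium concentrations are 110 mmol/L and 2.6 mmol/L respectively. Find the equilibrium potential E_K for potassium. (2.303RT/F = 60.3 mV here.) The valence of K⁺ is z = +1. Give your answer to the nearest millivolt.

E = (60.3/z) · log₁₀([K⁺]_out/[K⁺]_in) with z = +1.
= (60.3/1) · log₁₀(2.6/110) = 60.30 · log₁₀(0.02364)
= 60.30 · (-1.6264) = -98.07 mV

-98 mV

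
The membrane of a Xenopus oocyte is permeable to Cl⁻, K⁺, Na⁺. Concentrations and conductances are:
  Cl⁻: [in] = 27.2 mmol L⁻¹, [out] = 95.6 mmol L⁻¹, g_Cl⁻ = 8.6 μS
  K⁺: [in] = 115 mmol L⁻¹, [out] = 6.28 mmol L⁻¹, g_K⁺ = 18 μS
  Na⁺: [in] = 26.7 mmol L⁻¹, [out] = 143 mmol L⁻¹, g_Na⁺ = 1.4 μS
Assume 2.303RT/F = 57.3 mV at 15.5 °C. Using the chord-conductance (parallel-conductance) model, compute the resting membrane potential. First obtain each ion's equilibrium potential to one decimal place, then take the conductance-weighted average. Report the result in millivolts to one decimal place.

-54.1 mV

E_Cl⁻ = (57.3/-1)·log₁₀(95.6/27.2) = -31.3 mV
E_K⁺ = (57.3/1)·log₁₀(6.28/115) = -72.4 mV
E_Na⁺ = (57.3/1)·log₁₀(143/26.7) = 41.8 mV
Vm = (Σ gᵢEᵢ)/(Σ gᵢ) = (8.6·-31.3 + 18·-72.4 + 1.4·41.8) / (8.6 + 18 + 1.4)
= -1513.86 / 28 = -54.07 mV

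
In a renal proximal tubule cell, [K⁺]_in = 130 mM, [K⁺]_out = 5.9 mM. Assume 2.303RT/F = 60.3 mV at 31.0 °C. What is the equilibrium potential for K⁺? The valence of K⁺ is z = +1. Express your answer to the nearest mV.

-81 mV

E = (60.3/z) · log₁₀([K⁺]_out/[K⁺]_in) with z = +1.
= (60.3/1) · log₁₀(5.9/130) = 60.30 · log₁₀(0.04538)
= 60.30 · (-1.3431) = -80.99 mV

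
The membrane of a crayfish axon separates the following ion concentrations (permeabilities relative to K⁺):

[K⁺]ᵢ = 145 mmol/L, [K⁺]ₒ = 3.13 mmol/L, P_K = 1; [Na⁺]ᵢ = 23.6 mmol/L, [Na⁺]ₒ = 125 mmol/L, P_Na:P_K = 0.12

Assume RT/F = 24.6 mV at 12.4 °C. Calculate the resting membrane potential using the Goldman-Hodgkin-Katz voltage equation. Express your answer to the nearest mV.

Vm = 24.6 · ln[(Σ P·[cation]ₒ + Σ P·[anion]ᵢ) / (Σ P·[cation]ᵢ + Σ P·[anion]ₒ)]
Numerator = 1×3.13 + 0.12×125 = 18.13
Denominator = 1×145 + 0.12×23.6 = 147.8
Vm = 24.6 · ln(0.12264) = 24.6 × (-2.0985) = -51.62 mV

-52 mV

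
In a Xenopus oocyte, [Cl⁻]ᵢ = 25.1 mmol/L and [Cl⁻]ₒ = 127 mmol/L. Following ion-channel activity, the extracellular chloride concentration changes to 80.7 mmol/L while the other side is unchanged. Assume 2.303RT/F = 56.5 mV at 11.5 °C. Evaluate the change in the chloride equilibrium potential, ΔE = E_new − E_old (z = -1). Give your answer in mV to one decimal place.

E_old = (56.5/-1)·log₁₀(127/25.1) = -39.78 mV
E_new = (56.5/-1)·log₁₀(80.7/25.1) = -28.66 mV
ΔE = -28.66 − (-39.78) = 11.13 mV

11.1 mV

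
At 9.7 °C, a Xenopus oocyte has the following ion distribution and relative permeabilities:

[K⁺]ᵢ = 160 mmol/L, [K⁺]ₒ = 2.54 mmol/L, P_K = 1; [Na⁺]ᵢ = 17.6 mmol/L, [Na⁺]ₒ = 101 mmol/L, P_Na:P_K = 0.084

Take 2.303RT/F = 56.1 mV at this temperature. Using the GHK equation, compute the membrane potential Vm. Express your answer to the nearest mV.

Vm = 56.1 · log₁₀[(Σ P·[cation]ₒ + Σ P·[anion]ᵢ) / (Σ P·[cation]ᵢ + Σ P·[anion]ₒ)]
Numerator = 1×2.54 + 0.084×101 = 11.02
Denominator = 1×160 + 0.084×17.6 = 161.5
Vm = 56.1 · log₁₀(0.068269) = 56.1 × (-1.1658) = -65.40 mV

-65 mV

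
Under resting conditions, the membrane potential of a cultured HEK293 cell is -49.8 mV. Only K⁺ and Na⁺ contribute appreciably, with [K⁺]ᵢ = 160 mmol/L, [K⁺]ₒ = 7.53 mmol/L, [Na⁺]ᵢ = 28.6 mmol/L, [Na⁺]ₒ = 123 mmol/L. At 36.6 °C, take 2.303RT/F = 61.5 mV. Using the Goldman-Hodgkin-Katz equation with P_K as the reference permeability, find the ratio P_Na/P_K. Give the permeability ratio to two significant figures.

0.15

Let α = P_Na/P_K. GHK: Vm = 61.5·log₁₀[(Kₒ + α·Naₒ)/(Kᵢ + α·Naᵢ)].
10^(Vm/61.5) = 10^(-49.8/61.5) = 0.15497
So 0.15497·(Kᵢ + α·Naᵢ) = Kₒ + α·Naₒ → α = (0.15497·160.0 − 7.53) / (123.0 − 0.15497·28.6)
α = (24.79 − 7.53) / (123.0 − 4.432) = 17.26/118.6 = 0.1456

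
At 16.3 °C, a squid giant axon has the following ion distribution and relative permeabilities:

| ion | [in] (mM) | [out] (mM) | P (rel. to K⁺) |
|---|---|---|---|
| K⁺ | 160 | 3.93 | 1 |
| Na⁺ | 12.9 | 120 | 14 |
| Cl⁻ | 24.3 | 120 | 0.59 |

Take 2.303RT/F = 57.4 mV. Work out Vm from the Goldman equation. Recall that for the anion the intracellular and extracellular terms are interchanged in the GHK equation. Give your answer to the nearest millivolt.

35 mV

Vm = 57.4 · log₁₀[(Σ P·[cation]ₒ + Σ P·[anion]ᵢ) / (Σ P·[cation]ᵢ + Σ P·[anion]ₒ)]
Numerator = 1×3.93 + 14×120 + 0.59×24.3 = 1698
Denominator = 1×160 + 14×12.9 + 0.59×120 = 411.4
Vm = 57.4 · log₁₀(4.128) = 57.4 × (0.6157) = 35.34 mV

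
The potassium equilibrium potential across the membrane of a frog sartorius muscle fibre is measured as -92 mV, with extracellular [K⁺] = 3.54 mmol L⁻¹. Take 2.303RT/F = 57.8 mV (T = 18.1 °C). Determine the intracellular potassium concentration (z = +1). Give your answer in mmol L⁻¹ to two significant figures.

Nernst: E = (57.8/1) · log₁₀([out]/[in]), so log₁₀([out]/[in]) = -92.0 × 1 / 57.8 = -1.5917.
[out]/[in] = 10^(-1.5917) = 0.0256.
[in] = 3.54 / 0.0256 = 138.3 mmol L⁻¹.

140 mmol L⁻¹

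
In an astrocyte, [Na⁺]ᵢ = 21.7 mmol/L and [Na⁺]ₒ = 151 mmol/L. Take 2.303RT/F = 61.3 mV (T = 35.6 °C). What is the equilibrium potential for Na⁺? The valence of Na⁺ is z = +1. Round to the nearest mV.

E = (61.3/z) · log₁₀([Na⁺]_out/[Na⁺]_in) with z = +1.
= (61.3/1) · log₁₀(151/21.7) = 61.30 · log₁₀(6.959)
= 61.30 · (0.8425) = 51.65 mV

52 mV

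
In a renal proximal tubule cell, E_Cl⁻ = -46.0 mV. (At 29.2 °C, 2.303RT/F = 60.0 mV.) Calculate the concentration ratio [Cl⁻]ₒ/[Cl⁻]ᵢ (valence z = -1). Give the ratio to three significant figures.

5.84

log₁₀([out]/[in]) = E·z/(60.0) = -46.0 × -1 / 60.0 = 0.7667
[out]/[in] = 10^(0.7667) = 5.843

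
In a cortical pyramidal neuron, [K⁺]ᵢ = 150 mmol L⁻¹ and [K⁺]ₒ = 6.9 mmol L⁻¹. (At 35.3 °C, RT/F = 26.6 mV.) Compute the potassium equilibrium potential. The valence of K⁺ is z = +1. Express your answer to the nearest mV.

E = (26.6/z) · ln([K⁺]_out/[K⁺]_in) with z = +1.
= (26.6/1) · ln(6.9/150) = 26.60 · ln(0.046)
= 26.60 · (-3.0791) = -81.90 mV

-82 mV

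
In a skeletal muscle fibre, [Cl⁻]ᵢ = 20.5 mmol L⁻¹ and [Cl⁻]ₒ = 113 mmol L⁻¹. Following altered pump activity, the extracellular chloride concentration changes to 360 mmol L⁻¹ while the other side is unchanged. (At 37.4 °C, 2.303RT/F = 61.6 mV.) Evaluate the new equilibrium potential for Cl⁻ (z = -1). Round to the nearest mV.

-77 mV

After the shift: [Cl⁻]_out = 360, [Cl⁻]_in = 20.5 mmol L⁻¹.
E_new = (61.6/-1)·log₁₀(360/20.5) = -61.60 · (1.2445) = -76.66 mV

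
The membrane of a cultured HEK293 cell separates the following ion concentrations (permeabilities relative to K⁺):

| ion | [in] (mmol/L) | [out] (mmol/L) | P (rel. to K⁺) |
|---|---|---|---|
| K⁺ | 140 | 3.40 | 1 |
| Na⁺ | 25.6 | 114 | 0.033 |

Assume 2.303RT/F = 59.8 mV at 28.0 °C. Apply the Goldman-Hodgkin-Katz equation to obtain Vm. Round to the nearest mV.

Vm = 59.8 · log₁₀[(Σ P·[cation]ₒ + Σ P·[anion]ᵢ) / (Σ P·[cation]ᵢ + Σ P·[anion]ₒ)]
Numerator = 1×3.40 + 0.033×114 = 7.162
Denominator = 1×140 + 0.033×25.6 = 140.8
Vm = 59.8 · log₁₀(0.05085) = 59.8 × (-1.2937) = -77.36 mV

-77 mV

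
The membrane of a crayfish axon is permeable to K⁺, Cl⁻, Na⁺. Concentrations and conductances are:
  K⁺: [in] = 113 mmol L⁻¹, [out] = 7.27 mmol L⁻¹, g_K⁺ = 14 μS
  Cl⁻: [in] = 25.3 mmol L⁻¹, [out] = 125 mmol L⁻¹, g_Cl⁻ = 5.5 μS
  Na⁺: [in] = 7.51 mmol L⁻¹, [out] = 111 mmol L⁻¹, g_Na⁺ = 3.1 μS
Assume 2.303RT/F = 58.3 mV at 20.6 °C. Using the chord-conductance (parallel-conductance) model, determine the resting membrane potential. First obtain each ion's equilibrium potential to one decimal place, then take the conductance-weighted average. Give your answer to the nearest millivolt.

E_K⁺ = (58.3/1)·log₁₀(7.27/113) = -69.5 mV
E_Cl⁻ = (58.3/-1)·log₁₀(125/25.3) = -40.4 mV
E_Na⁺ = (58.3/1)·log₁₀(111/7.51) = 68.2 mV
Vm = (Σ gᵢEᵢ)/(Σ gᵢ) = (14·-69.5 + 5.5·-40.4 + 3.1·68.2) / (14 + 5.5 + 3.1)
= -983.78 / 22.6 = -43.53 mV

-44 mV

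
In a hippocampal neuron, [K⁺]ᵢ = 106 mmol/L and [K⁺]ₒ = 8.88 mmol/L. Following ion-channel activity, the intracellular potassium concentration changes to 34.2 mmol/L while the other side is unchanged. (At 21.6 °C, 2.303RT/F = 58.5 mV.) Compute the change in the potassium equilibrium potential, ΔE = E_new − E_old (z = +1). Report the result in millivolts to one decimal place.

28.7 mV

E_old = (58.5/1)·log₁₀(8.88/106) = -63.00 mV
E_new = (58.5/1)·log₁₀(8.88/34.2) = -34.26 mV
ΔE = -34.26 − (-63.00) = 28.74 mV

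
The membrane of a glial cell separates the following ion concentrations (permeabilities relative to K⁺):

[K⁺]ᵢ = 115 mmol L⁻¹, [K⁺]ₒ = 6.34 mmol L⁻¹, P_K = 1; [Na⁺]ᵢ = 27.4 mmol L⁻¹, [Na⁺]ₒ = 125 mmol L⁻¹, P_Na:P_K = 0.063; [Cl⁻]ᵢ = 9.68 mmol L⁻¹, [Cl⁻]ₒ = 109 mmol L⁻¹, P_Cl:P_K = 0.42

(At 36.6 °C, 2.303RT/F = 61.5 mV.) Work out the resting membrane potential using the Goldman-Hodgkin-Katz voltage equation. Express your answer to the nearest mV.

Vm = 61.5 · log₁₀[(Σ P·[cation]ₒ + Σ P·[anion]ᵢ) / (Σ P·[cation]ᵢ + Σ P·[anion]ₒ)]
Numerator = 1×6.34 + 0.063×125 + 0.42×9.68 = 18.28
Denominator = 1×115 + 0.063×27.4 + 0.42×109 = 162.5
Vm = 61.5 · log₁₀(0.11249) = 61.5 × (-0.9489) = -58.36 mV

-58 mV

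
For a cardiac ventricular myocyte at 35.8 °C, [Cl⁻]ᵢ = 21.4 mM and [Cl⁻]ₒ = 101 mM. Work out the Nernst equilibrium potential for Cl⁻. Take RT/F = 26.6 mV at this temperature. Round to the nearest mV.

E = (26.6/z) · ln([Cl⁻]_out/[Cl⁻]_in) with z = -1.
For an anion, dividing by z = -1 reverses the sign.
= (26.6/-1) · ln(101/21.4) = -26.60 · ln(4.72)
= -26.60 · (1.5517) = -41.28 mV

-41 mV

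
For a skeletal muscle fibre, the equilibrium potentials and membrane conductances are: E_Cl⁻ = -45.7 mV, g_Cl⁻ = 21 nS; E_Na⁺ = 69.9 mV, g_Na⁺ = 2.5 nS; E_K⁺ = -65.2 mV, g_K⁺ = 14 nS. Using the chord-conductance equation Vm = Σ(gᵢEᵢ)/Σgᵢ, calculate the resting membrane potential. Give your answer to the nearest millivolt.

-45 mV

Σ gᵢEᵢ = 21·(-45.7) + 2.5·(69.9) + 14·(-65.2) = -1697.75
Σ gᵢ = 21 + 2.5 + 14 = 37.5
Vm = -1697.75 / 37.5 = -45.27 mV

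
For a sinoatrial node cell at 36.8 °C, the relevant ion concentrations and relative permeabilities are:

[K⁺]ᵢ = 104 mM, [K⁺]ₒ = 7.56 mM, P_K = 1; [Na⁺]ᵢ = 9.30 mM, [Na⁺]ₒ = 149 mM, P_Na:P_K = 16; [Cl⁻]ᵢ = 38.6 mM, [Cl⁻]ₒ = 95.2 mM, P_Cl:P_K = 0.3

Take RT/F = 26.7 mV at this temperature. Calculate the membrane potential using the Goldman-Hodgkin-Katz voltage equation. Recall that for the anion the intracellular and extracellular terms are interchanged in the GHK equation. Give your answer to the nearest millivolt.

57 mV

Vm = 26.7 · ln[(Σ P·[cation]ₒ + Σ P·[anion]ᵢ) / (Σ P·[cation]ᵢ + Σ P·[anion]ₒ)]
Numerator = 1×7.56 + 16×149 + 0.3×38.6 = 2403
Denominator = 1×104 + 16×9.30 + 0.3×95.2 = 281.4
Vm = 26.7 · ln(8.5412) = 26.7 × (2.1449) = 57.27 mV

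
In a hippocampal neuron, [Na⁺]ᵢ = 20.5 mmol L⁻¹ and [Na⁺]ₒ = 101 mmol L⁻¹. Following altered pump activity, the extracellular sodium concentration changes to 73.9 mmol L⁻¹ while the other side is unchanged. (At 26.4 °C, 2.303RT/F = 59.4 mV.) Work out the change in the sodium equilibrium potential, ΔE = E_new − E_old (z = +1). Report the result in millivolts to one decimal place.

E_old = (59.4/1)·log₁₀(101/20.5) = 41.14 mV
E_new = (59.4/1)·log₁₀(73.9/20.5) = 33.08 mV
ΔE = 33.08 − (41.14) = -8.06 mV

-8.1 mV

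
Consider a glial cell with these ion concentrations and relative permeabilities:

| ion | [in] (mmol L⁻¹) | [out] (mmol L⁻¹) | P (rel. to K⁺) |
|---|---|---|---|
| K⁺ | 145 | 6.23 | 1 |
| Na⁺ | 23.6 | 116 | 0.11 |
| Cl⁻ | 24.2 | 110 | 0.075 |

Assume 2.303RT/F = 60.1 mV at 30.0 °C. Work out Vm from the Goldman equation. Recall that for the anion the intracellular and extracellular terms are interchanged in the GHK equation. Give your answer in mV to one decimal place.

Vm = 60.1 · log₁₀[(Σ P·[cation]ₒ + Σ P·[anion]ᵢ) / (Σ P·[cation]ᵢ + Σ P·[anion]ₒ)]
Numerator = 1×6.23 + 0.11×116 + 0.075×24.2 = 20.81
Denominator = 1×145 + 0.11×23.6 + 0.075×110 = 155.8
Vm = 60.1 · log₁₀(0.1335) = 60.1 × (-0.8745) = -52.56 mV

-52.6 mV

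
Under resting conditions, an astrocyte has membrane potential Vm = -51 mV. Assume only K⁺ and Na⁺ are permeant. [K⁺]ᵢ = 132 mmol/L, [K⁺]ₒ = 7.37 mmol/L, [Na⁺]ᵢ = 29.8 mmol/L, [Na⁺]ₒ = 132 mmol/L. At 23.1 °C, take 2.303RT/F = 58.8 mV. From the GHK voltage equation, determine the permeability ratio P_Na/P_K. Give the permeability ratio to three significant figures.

0.0824

Let α = P_Na/P_K. GHK: Vm = 58.8·log₁₀[(Kₒ + α·Naₒ)/(Kᵢ + α·Naᵢ)].
10^(Vm/58.8) = 10^(-51.0/58.8) = 0.13572
So 0.13572·(Kᵢ + α·Naᵢ) = Kₒ + α·Naₒ → α = (0.13572·132.0 − 7.37) / (132.0 − 0.13572·29.8)
α = (17.92 − 7.37) / (132.0 − 4.045) = 10.55/128 = 0.08241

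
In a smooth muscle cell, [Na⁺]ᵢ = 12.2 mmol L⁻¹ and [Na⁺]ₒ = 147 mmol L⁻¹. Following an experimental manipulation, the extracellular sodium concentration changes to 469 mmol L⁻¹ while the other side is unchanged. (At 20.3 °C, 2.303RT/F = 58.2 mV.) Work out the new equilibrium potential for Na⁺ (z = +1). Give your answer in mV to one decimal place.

92.2 mV

After the shift: [Na⁺]_out = 469, [Na⁺]_in = 12.2 mmol L⁻¹.
E_new = (58.2/1)·log₁₀(469/12.2) = 58.20 · (1.5848) = 92.24 mV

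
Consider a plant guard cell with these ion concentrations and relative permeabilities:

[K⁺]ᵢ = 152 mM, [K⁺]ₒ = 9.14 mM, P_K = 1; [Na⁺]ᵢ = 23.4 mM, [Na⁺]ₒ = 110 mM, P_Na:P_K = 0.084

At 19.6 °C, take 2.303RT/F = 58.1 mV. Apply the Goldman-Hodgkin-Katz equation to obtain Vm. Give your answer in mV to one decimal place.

Vm = 58.1 · log₁₀[(Σ P·[cation]ₒ + Σ P·[anion]ᵢ) / (Σ P·[cation]ᵢ + Σ P·[anion]ₒ)]
Numerator = 1×9.14 + 0.084×110 = 18.38
Denominator = 1×152 + 0.084×23.4 = 154
Vm = 58.1 · log₁₀(0.11938) = 58.1 × (-0.9231) = -53.63 mV

-53.6 mV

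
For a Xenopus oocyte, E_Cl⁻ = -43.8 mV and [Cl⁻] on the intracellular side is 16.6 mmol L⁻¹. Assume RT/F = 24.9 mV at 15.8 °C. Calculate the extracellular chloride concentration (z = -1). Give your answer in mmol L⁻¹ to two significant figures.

Nernst: E = (24.9/-1) · ln([out]/[in]), so ln([out]/[in]) = -43.8 × -1 / 24.9 = 1.7590.
[out]/[in] = e^(1.7590) = 5.807.
[out] = 5.807 × 16.6 = 96.39 mmol L⁻¹.

96 mmol L⁻¹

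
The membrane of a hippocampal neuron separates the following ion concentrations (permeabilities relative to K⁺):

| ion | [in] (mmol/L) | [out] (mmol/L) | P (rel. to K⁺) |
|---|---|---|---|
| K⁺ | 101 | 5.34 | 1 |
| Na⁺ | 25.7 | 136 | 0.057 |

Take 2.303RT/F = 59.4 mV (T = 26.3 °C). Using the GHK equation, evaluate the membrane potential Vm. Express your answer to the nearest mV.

Vm = 59.4 · log₁₀[(Σ P·[cation]ₒ + Σ P·[anion]ᵢ) / (Σ P·[cation]ᵢ + Σ P·[anion]ₒ)]
Numerator = 1×5.34 + 0.057×136 = 13.09
Denominator = 1×101 + 0.057×25.7 = 102.5
Vm = 59.4 · log₁₀(0.12777) = 59.4 × (-0.8936) = -53.08 mV

-53 mV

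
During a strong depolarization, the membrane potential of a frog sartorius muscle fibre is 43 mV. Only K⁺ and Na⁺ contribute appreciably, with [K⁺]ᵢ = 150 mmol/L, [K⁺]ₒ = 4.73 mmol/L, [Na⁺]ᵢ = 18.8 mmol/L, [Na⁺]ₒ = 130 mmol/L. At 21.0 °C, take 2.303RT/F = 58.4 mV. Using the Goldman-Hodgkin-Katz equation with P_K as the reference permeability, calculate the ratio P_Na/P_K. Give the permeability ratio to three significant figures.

Let α = P_Na/P_K. GHK: Vm = 58.4·log₁₀[(Kₒ + α·Naₒ)/(Kᵢ + α·Naᵢ)].
10^(Vm/58.4) = 10^(43.0/58.4) = 5.4488
So 5.4488·(Kᵢ + α·Naᵢ) = Kₒ + α·Naₒ → α = (5.4488·150.0 − 4.73) / (130.0 − 5.4488·18.8)
α = (817.3 − 4.73) / (130.0 − 102.4) = 812.6/27.56 = 29.48

29.5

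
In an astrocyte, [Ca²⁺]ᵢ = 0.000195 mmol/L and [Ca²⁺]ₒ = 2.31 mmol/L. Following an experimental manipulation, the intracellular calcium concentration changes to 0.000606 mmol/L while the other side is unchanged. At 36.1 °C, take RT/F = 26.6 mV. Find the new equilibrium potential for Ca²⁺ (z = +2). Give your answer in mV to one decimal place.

109.7 mV

After the shift: [Ca²⁺]_out = 2.31, [Ca²⁺]_in = 0.000606 mmol/L.
E_new = (26.6/2)·ln(2.31/0.000606) = 13.30 · (8.2459) = 109.67 mV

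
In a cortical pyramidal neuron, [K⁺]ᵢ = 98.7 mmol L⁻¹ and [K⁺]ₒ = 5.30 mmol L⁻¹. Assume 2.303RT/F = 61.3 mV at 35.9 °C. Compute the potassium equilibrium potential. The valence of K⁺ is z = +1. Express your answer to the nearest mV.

E = (61.3/z) · log₁₀([K⁺]_out/[K⁺]_in) with z = +1.
= (61.3/1) · log₁₀(5.30/98.7) = 61.30 · log₁₀(0.0537)
= 61.30 · (-1.2700) = -77.85 mV

-78 mV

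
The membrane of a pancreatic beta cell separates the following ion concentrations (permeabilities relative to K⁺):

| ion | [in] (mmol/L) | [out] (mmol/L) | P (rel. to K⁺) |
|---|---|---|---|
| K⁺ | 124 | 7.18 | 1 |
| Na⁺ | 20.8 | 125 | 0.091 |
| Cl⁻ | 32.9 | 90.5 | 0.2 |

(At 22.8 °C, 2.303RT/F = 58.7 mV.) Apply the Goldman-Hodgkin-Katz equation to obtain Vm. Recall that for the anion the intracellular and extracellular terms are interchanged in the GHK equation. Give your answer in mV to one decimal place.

Vm = 58.7 · log₁₀[(Σ P·[cation]ₒ + Σ P·[anion]ᵢ) / (Σ P·[cation]ᵢ + Σ P·[anion]ₒ)]
Numerator = 1×7.18 + 0.091×125 + 0.2×32.9 = 25.13
Denominator = 1×124 + 0.091×20.8 + 0.2×90.5 = 144
Vm = 58.7 · log₁₀(0.17456) = 58.7 × (-0.7581) = -44.50 mV

-44.5 mV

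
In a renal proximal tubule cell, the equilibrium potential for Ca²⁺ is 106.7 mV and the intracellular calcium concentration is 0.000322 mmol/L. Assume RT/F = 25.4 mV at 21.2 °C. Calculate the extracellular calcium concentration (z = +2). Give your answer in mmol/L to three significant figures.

1.43 mmol/L

Nernst: E = (25.4/2) · ln([out]/[in]), so ln([out]/[in]) = 106.7 × 2 / 25.4 = 8.4016.
[out]/[in] = e^(8.4016) = 4454.
[out] = 4454 × 0.000322 = 1.434 mmol/L.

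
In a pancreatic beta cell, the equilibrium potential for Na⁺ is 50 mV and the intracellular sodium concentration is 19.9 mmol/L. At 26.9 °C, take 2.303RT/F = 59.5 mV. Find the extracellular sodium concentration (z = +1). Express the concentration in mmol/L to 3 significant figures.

138 mmol/L

Nernst: E = (59.5/1) · log₁₀([out]/[in]), so log₁₀([out]/[in]) = 50.0 × 1 / 59.5 = 0.8403.
[out]/[in] = 10^(0.8403) = 6.924.
[out] = 6.924 × 19.9 = 137.8 mmol/L.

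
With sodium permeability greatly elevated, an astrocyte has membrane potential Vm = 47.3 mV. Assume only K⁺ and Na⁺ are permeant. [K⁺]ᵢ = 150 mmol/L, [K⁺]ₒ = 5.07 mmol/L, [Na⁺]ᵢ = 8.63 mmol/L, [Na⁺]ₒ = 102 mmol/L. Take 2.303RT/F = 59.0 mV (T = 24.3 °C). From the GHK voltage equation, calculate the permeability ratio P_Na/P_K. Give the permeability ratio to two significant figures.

Let α = P_Na/P_K. GHK: Vm = 59.0·log₁₀[(Kₒ + α·Naₒ)/(Kᵢ + α·Naᵢ)].
10^(Vm/59.0) = 10^(47.3/59.0) = 6.3342
So 6.3342·(Kᵢ + α·Naᵢ) = Kₒ + α·Naₒ → α = (6.3342·150.0 − 5.07) / (102.0 − 6.3342·8.63)
α = (950.1 − 5.07) / (102.0 − 54.66) = 945.1/47.34 = 19.97

20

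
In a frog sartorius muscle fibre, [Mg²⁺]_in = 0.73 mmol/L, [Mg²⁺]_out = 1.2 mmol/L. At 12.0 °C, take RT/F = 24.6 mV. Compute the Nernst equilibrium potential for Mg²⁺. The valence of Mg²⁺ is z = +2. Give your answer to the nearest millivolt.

E = (24.6/z) · ln([Mg²⁺]_out/[Mg²⁺]_in) with z = +2.
= (24.6/2) · ln(1.2/0.73) = 12.30 · ln(1.644)
= 12.30 · (0.4970) = 6.11 mV

6 mV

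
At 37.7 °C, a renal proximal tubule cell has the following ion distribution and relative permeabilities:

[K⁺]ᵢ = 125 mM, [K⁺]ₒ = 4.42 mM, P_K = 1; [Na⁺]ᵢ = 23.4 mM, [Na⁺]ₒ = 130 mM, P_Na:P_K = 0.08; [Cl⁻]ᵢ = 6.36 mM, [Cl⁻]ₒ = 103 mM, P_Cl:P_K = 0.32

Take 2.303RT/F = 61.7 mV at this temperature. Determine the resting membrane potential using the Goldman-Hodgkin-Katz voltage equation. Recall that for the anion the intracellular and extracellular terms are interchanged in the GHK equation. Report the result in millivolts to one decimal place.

Vm = 61.7 · log₁₀[(Σ P·[cation]ₒ + Σ P·[anion]ᵢ) / (Σ P·[cation]ᵢ + Σ P·[anion]ₒ)]
Numerator = 1×4.42 + 0.08×130 + 0.32×6.36 = 16.86
Denominator = 1×125 + 0.08×23.4 + 0.32×103 = 159.8
Vm = 61.7 · log₁₀(0.10546) = 61.7 × (-0.9769) = -60.28 mV

-60.3 mV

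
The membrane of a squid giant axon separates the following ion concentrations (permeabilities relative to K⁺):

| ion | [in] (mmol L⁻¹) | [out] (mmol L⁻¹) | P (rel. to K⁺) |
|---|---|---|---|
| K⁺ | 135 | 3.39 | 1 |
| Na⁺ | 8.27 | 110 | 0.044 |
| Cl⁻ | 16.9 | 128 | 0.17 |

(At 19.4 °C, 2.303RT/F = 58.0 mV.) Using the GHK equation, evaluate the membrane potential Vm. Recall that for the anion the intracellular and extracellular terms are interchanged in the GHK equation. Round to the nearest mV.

Vm = 58.0 · log₁₀[(Σ P·[cation]ₒ + Σ P·[anion]ᵢ) / (Σ P·[cation]ᵢ + Σ P·[anion]ₒ)]
Numerator = 1×3.39 + 0.044×110 + 0.17×16.9 = 11.1
Denominator = 1×135 + 0.044×8.27 + 0.17×128 = 157.1
Vm = 58.0 · log₁₀(0.070664) = 58.0 × (-1.1508) = -66.75 mV

-67 mV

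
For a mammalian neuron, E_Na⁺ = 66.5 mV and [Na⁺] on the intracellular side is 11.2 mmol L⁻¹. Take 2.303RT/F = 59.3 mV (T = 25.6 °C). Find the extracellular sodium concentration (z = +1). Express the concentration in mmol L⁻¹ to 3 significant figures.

148 mmol L⁻¹

Nernst: E = (59.3/1) · log₁₀([out]/[in]), so log₁₀([out]/[in]) = 66.5 × 1 / 59.3 = 1.1214.
[out]/[in] = 10^(1.1214) = 13.23.
[out] = 13.23 × 11.2 = 148.1 mmol L⁻¹.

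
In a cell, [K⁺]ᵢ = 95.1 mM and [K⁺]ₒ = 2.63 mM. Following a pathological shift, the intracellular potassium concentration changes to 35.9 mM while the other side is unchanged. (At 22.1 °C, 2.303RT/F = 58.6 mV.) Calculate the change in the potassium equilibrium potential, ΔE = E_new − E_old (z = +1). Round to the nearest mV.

E_old = (58.6/1)·log₁₀(2.63/95.1) = -91.31 mV
E_new = (58.6/1)·log₁₀(2.63/35.9) = -66.52 mV
ΔE = -66.52 − (-91.31) = 24.79 mV

25 mV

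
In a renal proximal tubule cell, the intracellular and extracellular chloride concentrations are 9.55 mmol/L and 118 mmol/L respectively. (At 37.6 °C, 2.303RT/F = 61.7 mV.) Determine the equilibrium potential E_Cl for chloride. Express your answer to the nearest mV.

-67 mV

E = (61.7/z) · log₁₀([Cl⁻]_out/[Cl⁻]_in) with z = -1.
For an anion, dividing by z = -1 reverses the sign.
= (61.7/-1) · log₁₀(118/9.55) = -61.70 · log₁₀(12.36)
= -61.70 · (1.0919) = -67.37 mV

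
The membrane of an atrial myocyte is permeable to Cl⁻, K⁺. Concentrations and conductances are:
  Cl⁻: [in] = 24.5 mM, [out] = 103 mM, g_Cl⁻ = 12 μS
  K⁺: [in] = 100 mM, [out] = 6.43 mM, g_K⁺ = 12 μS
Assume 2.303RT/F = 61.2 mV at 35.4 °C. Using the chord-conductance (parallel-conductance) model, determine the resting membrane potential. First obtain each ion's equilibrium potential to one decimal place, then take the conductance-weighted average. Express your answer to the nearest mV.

E_Cl⁻ = (61.2/-1)·log₁₀(103/24.5) = -38.2 mV
E_K⁺ = (61.2/1)·log₁₀(6.43/100) = -72.9 mV
Vm = (Σ gᵢEᵢ)/(Σ gᵢ) = (12·-38.2 + 12·-72.9) / (12 + 12)
= -1333.20 / 24 = -55.55 mV

-56 mV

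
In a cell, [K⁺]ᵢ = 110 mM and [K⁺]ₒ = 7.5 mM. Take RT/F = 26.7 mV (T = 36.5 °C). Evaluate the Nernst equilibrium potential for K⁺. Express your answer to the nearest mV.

E = (26.7/z) · ln([K⁺]_out/[K⁺]_in) with z = +1.
= (26.7/1) · ln(7.5/110) = 26.70 · ln(0.06818)
= 26.70 · (-2.6856) = -71.70 mV

-72 mV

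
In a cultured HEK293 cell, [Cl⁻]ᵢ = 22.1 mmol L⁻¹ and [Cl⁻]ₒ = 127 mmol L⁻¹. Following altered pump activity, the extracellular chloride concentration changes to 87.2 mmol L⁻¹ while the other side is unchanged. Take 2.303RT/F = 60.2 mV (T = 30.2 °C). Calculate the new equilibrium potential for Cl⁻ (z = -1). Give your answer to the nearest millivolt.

After the shift: [Cl⁻]_out = 87.2, [Cl⁻]_in = 22.1 mmol L⁻¹.
E_new = (60.2/-1)·log₁₀(87.2/22.1) = -60.20 · (0.5961) = -35.89 mV

-36 mV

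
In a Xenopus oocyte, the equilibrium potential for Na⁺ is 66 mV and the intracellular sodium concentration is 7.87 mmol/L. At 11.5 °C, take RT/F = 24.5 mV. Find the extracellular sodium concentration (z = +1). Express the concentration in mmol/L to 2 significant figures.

120 mmol/L

Nernst: E = (24.5/1) · ln([out]/[in]), so ln([out]/[in]) = 66.0 × 1 / 24.5 = 2.6939.
[out]/[in] = e^(2.6939) = 14.79.
[out] = 14.79 × 7.87 = 116.4 mmol/L.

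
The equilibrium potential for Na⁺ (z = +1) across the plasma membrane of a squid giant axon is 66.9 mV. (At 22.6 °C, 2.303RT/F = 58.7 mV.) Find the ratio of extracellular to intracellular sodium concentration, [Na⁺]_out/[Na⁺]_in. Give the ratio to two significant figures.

log₁₀([out]/[in]) = E·z/(58.7) = 66.9 × 1 / 58.7 = 1.1397
[out]/[in] = 10^(1.1397) = 13.79

14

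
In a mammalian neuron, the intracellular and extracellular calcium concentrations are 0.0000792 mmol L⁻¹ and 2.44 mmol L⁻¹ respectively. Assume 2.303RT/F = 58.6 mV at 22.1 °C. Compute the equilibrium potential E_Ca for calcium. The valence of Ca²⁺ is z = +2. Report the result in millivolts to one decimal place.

E = (58.6/z) · log₁₀([Ca²⁺]_out/[Ca²⁺]_in) with z = +2.
= (58.6/2) · log₁₀(2.44/0.0000792) = 29.30 · log₁₀(3.081e+04)
= 29.30 · (4.4887) = 131.52 mV

131.5 mV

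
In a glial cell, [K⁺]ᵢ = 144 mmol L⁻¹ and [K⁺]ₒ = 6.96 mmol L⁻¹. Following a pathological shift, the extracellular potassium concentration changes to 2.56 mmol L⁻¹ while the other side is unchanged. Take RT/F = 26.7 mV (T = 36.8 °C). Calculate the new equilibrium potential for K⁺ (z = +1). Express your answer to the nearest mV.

-108 mV

After the shift: [K⁺]_out = 2.56, [K⁺]_in = 144 mmol L⁻¹.
E_new = (26.7/1)·ln(2.56/144) = 26.70 · (-4.0298) = -107.60 mV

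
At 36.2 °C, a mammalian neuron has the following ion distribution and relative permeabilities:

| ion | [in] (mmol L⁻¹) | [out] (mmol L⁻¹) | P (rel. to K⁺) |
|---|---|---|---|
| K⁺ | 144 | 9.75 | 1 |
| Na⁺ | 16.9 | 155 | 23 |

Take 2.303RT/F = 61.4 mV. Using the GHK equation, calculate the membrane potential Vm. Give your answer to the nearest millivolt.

51 mV

Vm = 61.4 · log₁₀[(Σ P·[cation]ₒ + Σ P·[anion]ᵢ) / (Σ P·[cation]ᵢ + Σ P·[anion]ₒ)]
Numerator = 1×9.75 + 23×155 = 3575
Denominator = 1×144 + 23×16.9 = 532.7
Vm = 61.4 · log₁₀(6.7106) = 61.4 × (0.8268) = 50.76 mV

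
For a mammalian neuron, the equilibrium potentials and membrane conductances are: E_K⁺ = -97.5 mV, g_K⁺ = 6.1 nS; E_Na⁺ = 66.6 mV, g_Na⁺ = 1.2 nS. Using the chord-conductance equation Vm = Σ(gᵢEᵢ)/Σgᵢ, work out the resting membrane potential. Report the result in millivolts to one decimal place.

Σ gᵢEᵢ = 6.1·(-97.5) + 1.2·(66.6) = -514.83
Σ gᵢ = 6.1 + 1.2 = 7.3
Vm = -514.83 / 7.3 = -70.52 mV

-70.5 mV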